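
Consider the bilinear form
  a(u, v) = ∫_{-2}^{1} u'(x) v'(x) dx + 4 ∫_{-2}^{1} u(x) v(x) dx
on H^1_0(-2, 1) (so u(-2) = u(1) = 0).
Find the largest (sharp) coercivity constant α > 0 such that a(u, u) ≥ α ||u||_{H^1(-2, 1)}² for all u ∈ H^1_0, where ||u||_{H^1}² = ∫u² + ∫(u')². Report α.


α = 1

Coercivity of a(·,·) on H^1_0(-2, 1) means a(u, u) ≥ α ||u||_{H^1}² for every u ∈ H^1_0.
The interval has length L = 3, and Poincaré/coercivity depend only on L. Here a(u, u) = ∫(u')² + (4)·∫u².
Here c = 4 ≥ 1, so a(u,u) = ∫(u')² + c∫u² ≥ ∫(u')² + ∫u² = ||u||_{H^1}², i.e. α = 1 works. No larger α is possible: a(u,u) ≥ α||u||_{H^1}² means (1−α)∫(u')² ≥ (α−c)∫u², and for the modes u_n = sin(nπ(x−x₀)/L) (x₀ the left endpoint) one has ∫u_n²/∫(u_n')² = (L/(nπ))² → 0, so a(u_n,u_n)/||u_n||_{H^1}² → 1. Hence the optimal constant is α = 1.
Therefore α = 1.


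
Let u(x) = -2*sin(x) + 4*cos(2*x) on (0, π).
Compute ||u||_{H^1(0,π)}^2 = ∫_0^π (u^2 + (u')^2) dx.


||u||_{H^1(0,π)}^2 = 160/3 + 44*π

u'(x) = -8*sin(2*x) - 2*cos(x).
Expand u² and (u')² and integrate term by term on (0, π), using: for integers n ≥ 1, ∫_0^π sin²(nx) dx = ∫_0^π cos²(nx) dx = π/2; for n ≠ n', ∫_0^π sin(nx)sin(n'x) dx = ∫_0^π cos(nx)cos(n'x) dx = 0; and by product-to-sum, ∫_0^π sin(nx)cos(n'x) dx = ½∫_0^π [sin((n+n')x) + sin((n−n')x)] dx, which is 0 when n+n' is even and 2n/(n²−n'²) when n+n' is odd (it need not vanish on (0, π)).
  u² squared terms: (-2)²·∫sin(x)² dx = 4·π/2 = 2*π;  (4)²·∫cos(2x)² dx = 16·π/2 = 8*π.
  u² cross terms: 2·(-2)·(4)·∫sin(x)·cos(2x) dx = -16·(-2/3) = 32/3.
  So ∫_0^π u² dx = 2*π + 8*π + 32/3 = 32/3 + 10*π.
  (u')² squared terms: (-8)²·∫sin(2x)² dx = 64·π/2 = 32*π;  (-2)²·∫cos(x)² dx = 4·π/2 = 2*π.
  (u')² cross terms: 2·(-8)·(-2)·∫sin(2x)·cos(x) dx = 32·(4/3) = 128/3.
  So ∫_0^π (u')² dx = 32*π + 2*π + 128/3 = 128/3 + 34*π.
||u||_{H^1}^2 = (32/3 + 10*π) + (128/3 + 34*π) = 160/3 + 44*π.


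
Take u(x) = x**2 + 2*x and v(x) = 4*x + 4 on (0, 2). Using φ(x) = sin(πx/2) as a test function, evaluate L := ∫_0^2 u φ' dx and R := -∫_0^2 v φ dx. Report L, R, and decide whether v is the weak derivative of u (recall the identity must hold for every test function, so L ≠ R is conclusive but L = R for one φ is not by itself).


LHS = -16/π, RHS = -32/π. No, v is not the weak derivative of u.

u(x) = x**2 + 2*x, classical derivative u'(x) = 2*x + 2.
φ(x) = sin(πx/2), so φ'(x) = π*cos(π*x/2)/2.
Note φ(0) = φ(2) = 0, so the boundary term u·φ vanishes.
LHS = ∫_0^2 u(x) φ'(x) dx = ∫_0^2 (π*x^2*cos(π*x/2)/2 + π*x*cos(π*x/2)) dx. Term by term:
  ∫_0^2 π*x*cos(π*x/2) dx = -8/π;  ∫_0^2 π*x^2*cos(π*x/2)/2 dx = -8/π.
Sum: -8/π − 8/π = -16/π.
So LHS = -16/π.
∫_0^2 v(x) φ(x) dx = ∫_0^2 (4*x*sin(π*x/2) + 4*sin(π*x/2)) dx. Term by term:
  ∫_0^2 4*sin(π*x/2) dx = 16/π;  ∫_0^2 4*x*sin(π*x/2) dx = 16/π.
Sum: 16/π + 16/π = 32/π.
So RHS = -∫_0^2 v(x) φ(x) dx = -32/π.
LHS − RHS = 16/π ≠ 0, so the identity fails.
(For a valid weak derivative the identity must hold for EVERY test function, in particular this one. The failure shows v is NOT the weak derivative of u.)
Correct weak derivative would be u'(x) = 2*x + 2.


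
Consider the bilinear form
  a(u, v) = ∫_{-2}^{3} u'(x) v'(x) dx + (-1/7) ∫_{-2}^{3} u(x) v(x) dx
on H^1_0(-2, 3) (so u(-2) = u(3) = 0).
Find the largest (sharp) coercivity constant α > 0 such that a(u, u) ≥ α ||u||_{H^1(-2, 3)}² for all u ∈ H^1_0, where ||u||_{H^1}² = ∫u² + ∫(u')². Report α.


α = (-25/7 + π^2)/(π^2 + 25)

Coercivity of a(·,·) on H^1_0(-2, 3) means a(u, u) ≥ α ||u||_{H^1}² for every u ∈ H^1_0.
The interval has length L = 5, and Poincaré/coercivity depend only on L. Here a(u, u) = ∫(u')² + (-1/7)·∫u².
Here c = -1/7 < 0 with |c| < (π/L)² = π^2/25, so coercivity still holds. The condition a(u,u) ≥ α||u||_{H^1}² reads (1−α)∫(u')² ≥ (α−c)∫u². Any admissible α is ≤ 1 (rapidly oscillating u have ∫u²/∫(u')² → 0), and α = 1 would force 0 ≥ (1−c)∫u², impossible since c < 1; so 1−α > 0. By the sharp Poincaré inequality on H^1_0 of an interval of length L, ∫(u')² ≥ (π/L)²∫u² with equality for the first sine mode sin(π(x−x₀)/L) (x₀ the left endpoint), so the inequality holds for all u iff (1−α)(π/L)² ≥ α − c, i.e. α ≤ ((π/L)² + c)/((π/L)² + 1) = (1 + c(L/π)²)/(1 + (L/π)²). (Direct route, valid since c ≤ 0: Poincaré gives c∫u² ≥ c(L/π)²∫(u')², so a(u,u) ≥ (1 + c(L/π)²)∫(u')², while ||u||_{H^1}² ≤ (1 + (L/π)²)∫(u')²; dividing yields the same α.) With (π/L)² = π^2/25 and c = -1/7, the largest admissible constant is α = ((π/L)² + c)/((π/L)² + 1).
Simplifying, α = (-25/7 + π^2)/(π^2 + 25).


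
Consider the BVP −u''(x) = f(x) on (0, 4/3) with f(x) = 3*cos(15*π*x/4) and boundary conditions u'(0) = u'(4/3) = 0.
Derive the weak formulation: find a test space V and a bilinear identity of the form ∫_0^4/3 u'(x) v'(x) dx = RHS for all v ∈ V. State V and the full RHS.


V = H^1(0, 4/3) (no boundary constraint on v; u is determined up to an additive constant); weak form: ∫_0^4/3 u'v' dx = ∫_0^4/3 (3*cos(15*π*x/4)) v dx for all v ∈ V.

Multiply both sides by a test function v and integrate from 0 to 4/3:
  ∫_0^4/3 −u''(x) v(x) dx = ∫_0^4/3 f(x) v(x) dx.
Integrate the LHS by parts once:
  ∫_0^4/3 −u'' v dx = −[u'(x) v(x)]_0^4/3 + ∫_0^4/3 u'(x) v'(x) dx.
Thus ∫_0^4/3 u'(x) v'(x) dx = ∫_0^4/3 f(x) v(x) dx + [u'(x) v(x)]_0^4/3.
Choose V so that boundary terms are either known or forced to vanish.
u has homogeneous Neumann: u'(0) = u'(4/3) = 0. So [u' v]_0^4/3 = 0·v(4/3) − 0·v(0) = 0 for any v; take V = H^1(0, 4/3).
Weak formulation: find u (satisfying any essential BC) such that ∫_0^4/3 u'(x) v'(x) dx = ∫_0^4/3 f v dx for all v ∈ V (homogeneous Neumann, so boundary terms vanish).
Substituting f(x) = 3*cos(15*π*x/4), the right-hand side is ∫_0^4/3 (3*cos(15*π*x/4)) v dx.
Compatibility check (pure Neumann): taking v ≡ 1 ∈ V gives 0 = ∫_0^4/3 f dx + (0) − (0), i.e. ∫_0^4/3 f dx must equal u'(0) − u'(4/3) = 0. Indeed ∫_0^4/3 (3*cos(15*π*x/4)) dx = 0, so the data are compatible. The solution is then unique only up to an additive constant (fix it e.g. by requiring ∫_0^4/3 u dx = 0).


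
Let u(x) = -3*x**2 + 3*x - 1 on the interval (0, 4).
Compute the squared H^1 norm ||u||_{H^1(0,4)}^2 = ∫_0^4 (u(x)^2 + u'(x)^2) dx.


||u||_{H^1}^2 = 7416/5

The H^1 norm (squared) on an interval (0, L) is
  ||u||_{H^1}^2 = ∫_0^L u(x)^2 dx + ∫_0^L u'(x)^2 dx.
Compute u'(x) = 3 - 6*x.
Then u(x)^2 = 9*x**4 - 18*x**3 + 15*x**2 - 6*x + 1 and u'(x)^2 = 36*x**2 - 36*x + 9.
Integrate each monomial from 0 to 4 using ∫_0^4 c·x^n dx = c·4^(n+1)/(n+1):
  ∫_0^4 u(x)^2 dx = ∫_0^4 (9*x^4 - 18*x^3 + 15*x^2 - 6*x + 1) dx. Term by term:
    ∫_0^4 9*x^4 dx = 9216/5;  ∫_0^4 -18*x^3 dx = -1152;  ∫_0^4 15*x^2 dx = 320;
    ∫_0^4 -6*x dx = -48;  ∫_0^4 1 dx = 4.
  Sum: 9216/5 − 1152 + 320 − 48 + 4 = 4836/5.
  ∫_0^4 u'(x)^2 dx = ∫_0^4 (36*x^2 - 36*x + 9) dx. Term by term:
    ∫_0^4 36*x^2 dx = 768;  ∫_0^4 -36*x dx = -288;  ∫_0^4 9 dx = 36.
  Sum: 768 − 288 + 36 = 516.
Adding: ||u||_{H^1}^2 = 4836/5 + 516 = 7416/5.


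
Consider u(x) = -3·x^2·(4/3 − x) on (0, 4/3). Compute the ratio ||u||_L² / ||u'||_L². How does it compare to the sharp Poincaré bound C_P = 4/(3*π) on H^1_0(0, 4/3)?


||u||_L² / ||u'||_L² = 2*sqrt(14)/21 < C_P = 4/(3*π).

u(x) = -3·x^2·(4/3 − x), so u'(x) = x*(9*x - 8).
u(x) = -3·x^2·(4/3 − x) vanishes at x = 0 and x = 4/3, so u ∈ H^1_0(0, 4/3). Differentiate via the product rule and integrate the resulting polynomials term by term.
  ∫_0^4/3 u² dx = ∫_0^4/3 (9*x^6 - 24*x^5 + 16*x^4) dx. Term by term:
    ∫_0^4/3 9*x^6 dx = 16384/1701;  ∫_0^4/3 -24*x^5 dx = -16384/729;  ∫_0^4/3 16*x^4 dx = 16384/1215.
  Sum: 16384/1701 − 16384/729 + 16384/1215 = 16384/25515.
  ∫_0^4/3 (u')² dx = ∫_0^4/3 (81*x^4 - 144*x^3 + 64*x^2) dx. Term by term:
    ∫_0^4/3 81*x^4 dx = 1024/15;  ∫_0^4/3 -144*x^3 dx = -1024/9;  ∫_0^4/3 64*x^2 dx = 4096/81.
  Sum: 1024/15 − 1024/9 + 4096/81 = 2048/405.
∫_0^4/3 u² dx = 16384/25515, so ||u||_L² = 128*sqrt(35)/945.
∫_0^4/3 (u')² dx = 2048/405, so ||u'||_L² = 32*sqrt(10)/45.
Ratio ||u||_L² / ||u'||_L² = 2*sqrt(14)/21.
Sharp Poincaré constant on H^1_0(0, 4/3) is C_P = L/π = 4/(3*π), achieved by sin(3*π/4·x).
A polynomial bump cannot attain the sharp Poincaré constant (only the first sine eigenfunction does), so the ratio is strictly less than C_P, consistent with ||u||_L² ≤ C_P ||u'||_L².


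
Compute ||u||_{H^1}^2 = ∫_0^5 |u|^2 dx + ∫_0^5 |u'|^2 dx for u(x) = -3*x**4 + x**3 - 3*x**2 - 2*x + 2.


||u||_{H^1}^2 = 285936785/84

The H^1 norm (squared) on an interval (0, L) is
  ||u||_{H^1}^2 = ∫_0^L u(x)^2 dx + ∫_0^L u'(x)^2 dx.
Compute u'(x) = -12*x**3 + 3*x**2 - 6*x - 2.
Then u(x)^2 = 9*x**8 - 6*x**7 + 19*x**6 + 6*x**5 - 7*x**4 + 16*x**3 - 8*x**2 - 8*x + 4 and u'(x)^2 = 144*x**6 - 72*x**5 + 153*x**4 + 12*x**3 + 24*x**2 + 24*x + 4.
Integrate each monomial from 0 to 5 using ∫_0^5 c·x^n dx = c·5^(n+1)/(n+1):
  ∫_0^5 u(x)^2 dx = ∫_0^5 (9*x^8 - 6*x^7 + 19*x^6 + 6*x^5 - 7*x^4 + 16*x^3 - 8*x^2 - 8*x + 4) dx. Term by term:
    ∫_0^5 9*x^8 dx = 1953125;  ∫_0^5 -6*x^7 dx = -1171875/4;  ∫_0^5 19*x^6 dx = 1484375/7;
    ∫_0^5 6*x^5 dx = 15625;  ∫_0^5 -7*x^4 dx = -4375;  ∫_0^5 16*x^3 dx = 2500;
    ∫_0^5 -8*x^2 dx = -1000/3;  ∫_0^5 -8*x dx = -100;  ∫_0^5 4 dx = 20.
  Sum: 1953125 − 1171875/4 + 1484375/7 + 15625 − 4375 + 2500 − 1000/3 − 100 + 20 = 158385905/84.
  ∫_0^5 u'(x)^2 dx = ∫_0^5 (144*x^6 - 72*x^5 + 153*x^4 + 12*x^3 + 24*x^2 + 24*x + 4) dx. Term by term:
    ∫_0^5 144*x^6 dx = 11250000/7;  ∫_0^5 -72*x^5 dx = -187500;  ∫_0^5 153*x^4 dx = 95625;
    ∫_0^5 12*x^3 dx = 1875;  ∫_0^5 24*x^2 dx = 1000;  ∫_0^5 24*x dx = 300;
    ∫_0^5 4 dx = 20.
  Sum: 11250000/7 − 187500 + 95625 + 1875 + 1000 + 300 + 20 = 10629240/7.
Adding: ||u||_{H^1}^2 = 158385905/84 + 10629240/7 = 285936785/84.


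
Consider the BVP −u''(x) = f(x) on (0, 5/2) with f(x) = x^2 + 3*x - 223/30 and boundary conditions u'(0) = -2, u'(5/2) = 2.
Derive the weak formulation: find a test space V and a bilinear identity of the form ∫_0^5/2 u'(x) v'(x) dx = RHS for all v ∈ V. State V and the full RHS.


V = H^1(0, 5/2) (v unrestricted at boundary; u is determined up to an additive constant); weak form: ∫_0^5/2 u'v' dx = ∫_0^5/2 (x^2 + 3*x - 223/30) v dx + 2·v(5/2) + 2·v(0) for all v ∈ V.

Multiply both sides by a test function v and integrate from 0 to 5/2:
  ∫_0^5/2 −u''(x) v(x) dx = ∫_0^5/2 f(x) v(x) dx.
Integrate the LHS by parts once:
  ∫_0^5/2 −u'' v dx = −[u'(x) v(x)]_0^5/2 + ∫_0^5/2 u'(x) v'(x) dx.
Thus ∫_0^5/2 u'(x) v'(x) dx = ∫_0^5/2 f(x) v(x) dx + [u'(x) v(x)]_0^5/2.
Choose V so that boundary terms are either known or forced to vanish.
u has inhomogeneous Neumann u'(0) = -2, u'(5/2) = 2. [u' v]_0^5/2 = (2)·v(5/2) − (-2)·v(0) = 2·v(5/2) + 2·v(0). Take V = H^1(0, 5/2); boundary term becomes part of RHS.
Weak formulation: find u (satisfying any essential BC) such that ∫_0^5/2 u'(x) v'(x) dx = ∫_0^5/2 f v dx + 2·v(5/2) + 2·v(0) for all v ∈ V (Neumann data are natural BCs: they enter the RHS as boundary terms).
Substituting f(x) = x^2 + 3*x - 223/30, the right-hand side is ∫_0^5/2 (x^2 + 3*x - 223/30) v dx + 2·v(5/2) + 2·v(0).
Compatibility check (pure Neumann): taking v ≡ 1 ∈ V gives 0 = ∫_0^5/2 f dx + (2) − (-2), i.e. ∫_0^5/2 f dx must equal u'(0) − u'(5/2) = -4. Indeed ∫_0^5/2 (x^2 + 3*x - 223/30) dx = -4, so the data are compatible. The solution is then unique only up to an additive constant (fix it e.g. by requiring ∫_0^5/2 u dx = 0).


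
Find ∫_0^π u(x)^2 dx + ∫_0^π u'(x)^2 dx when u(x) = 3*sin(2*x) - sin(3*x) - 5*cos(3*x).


||u||_{H^1(0,π)}^2 = 240 + 305*π/2

u'(x) = 15*sin(3*x) + 6*cos(2*x) - 3*cos(3*x).
Expand u² and (u')² and integrate term by term on (0, π), using: for integers n ≥ 1, ∫_0^π sin²(nx) dx = ∫_0^π cos²(nx) dx = π/2; for n ≠ n', ∫_0^π sin(nx)sin(n'x) dx = ∫_0^π cos(nx)cos(n'x) dx = 0; and by product-to-sum, ∫_0^π sin(nx)cos(n'x) dx = ½∫_0^π [sin((n+n')x) + sin((n−n')x)] dx, which is 0 when n+n' is even and 2n/(n²−n'²) when n+n' is odd (it need not vanish on (0, π)).
  u² squared terms: (-1)²·∫sin(3x)² dx = 1·π/2 = π/2;  (-5)²·∫cos(3x)² dx = 25·π/2 = 25*π/2;  (3)²·∫sin(2x)² dx = 9·π/2 = 9*π/2.
  u² cross terms: 2·(-1)·(-5)·∫sin(3x)·cos(3x) dx = 10·(0) = 0;  2·(-1)·(3)·∫sin(3x)·sin(2x) dx = -6·(0) = 0;  2·(-5)·(3)·∫cos(3x)·sin(2x) dx = -30·(-4/5) = 24.
  So ∫_0^π u² dx = π/2 + 25*π/2 + 9*π/2 + 0 + 0 + 24 = 24 + 35*π/2.
  (u')² squared terms: (-3)²·∫cos(3x)² dx = 9·π/2 = 9*π/2;  (6)²·∫cos(2x)² dx = 36·π/2 = 18*π;  (15)²·∫sin(3x)² dx = 225·π/2 = 225*π/2.
  (u')² cross terms: 2·(-3)·(6)·∫cos(3x)·cos(2x) dx = -36·(0) = 0;  2·(-3)·(15)·∫cos(3x)·sin(3x) dx = -90·(0) = 0;  2·(6)·(15)·∫cos(2x)·sin(3x) dx = 180·(6/5) = 216.
  So ∫_0^π (u')² dx = 9*π/2 + 18*π + 225*π/2 + 0 + 0 + 216 = 216 + 135*π.
||u||_{H^1}^2 = (24 + 35*π/2) + (216 + 135*π) = 240 + 305*π/2.


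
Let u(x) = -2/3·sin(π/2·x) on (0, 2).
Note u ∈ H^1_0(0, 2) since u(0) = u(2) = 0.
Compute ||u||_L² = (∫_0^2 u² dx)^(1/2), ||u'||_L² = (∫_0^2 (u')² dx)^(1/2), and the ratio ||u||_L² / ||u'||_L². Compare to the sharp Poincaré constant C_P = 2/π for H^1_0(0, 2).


||u||_L² / ||u'||_L² = 2/π = C_P.

u(x) = -2/3·sin(π/2·x), so u'(x) = -π*cos(π*x/2)/3.
Writing u(x) = A·sin(kπx/L) with A = -2/3 and k = 1, use ∫_0^L sin²(kπx/L) dx = L/2 and ∫_0^L cos²(kπx/L) dx = L/2.
u² = 4/9·sin²(π/2·x) and (u')² = π^2/9·cos²(π/2·x), and each of sin², cos² integrates to L/2 = 1 over (0, 2).
∫_0^2 u² dx = 4/9, so ||u||_L² = 2/3.
∫_0^2 (u')² dx = π^2/9, so ||u'||_L² = π/3.
Ratio ||u||_L² / ||u'||_L² = 2/π.
Sharp Poincaré constant on H^1_0(0, 2) is C_P = L/π = 2/π, achieved by sin(π/2·x).
This is the k = 1 eigenfunction (up to amplitude), so the ratio equals the sharp Poincaré constant exactly.


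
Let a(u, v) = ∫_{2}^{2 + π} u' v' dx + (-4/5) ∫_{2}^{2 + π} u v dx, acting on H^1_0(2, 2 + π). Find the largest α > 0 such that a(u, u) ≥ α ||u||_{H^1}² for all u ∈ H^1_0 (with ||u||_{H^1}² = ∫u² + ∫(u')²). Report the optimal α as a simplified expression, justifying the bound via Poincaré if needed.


α = 1/10

Coercivity of a(·,·) on H^1_0(2, 2 + π) means a(u, u) ≥ α ||u||_{H^1}² for every u ∈ H^1_0.
The interval has length L = π, and Poincaré/coercivity depend only on L. Here a(u, u) = ∫(u')² + (-4/5)·∫u².
Here c = -4/5 < 0 with |c| < (π/L)² = 1, so coercivity still holds. The condition a(u,u) ≥ α||u||_{H^1}² reads (1−α)∫(u')² ≥ (α−c)∫u². Any admissible α is ≤ 1 (rapidly oscillating u have ∫u²/∫(u')² → 0), and α = 1 would force 0 ≥ (1−c)∫u², impossible since c < 1; so 1−α > 0. By the sharp Poincaré inequality on H^1_0 of an interval of length L, ∫(u')² ≥ (π/L)²∫u² with equality for the first sine mode sin(π(x−x₀)/L) (x₀ the left endpoint), so the inequality holds for all u iff (1−α)(π/L)² ≥ α − c, i.e. α ≤ ((π/L)² + c)/((π/L)² + 1) = (1 + c(L/π)²)/(1 + (L/π)²). (Direct route, valid since c ≤ 0: Poincaré gives c∫u² ≥ c(L/π)²∫(u')², so a(u,u) ≥ (1 + c(L/π)²)∫(u')², while ||u||_{H^1}² ≤ (1 + (L/π)²)∫(u')²; dividing yields the same α.) With (π/L)² = 1 and c = -4/5, the largest admissible constant is α = ((π/L)² + c)/((π/L)² + 1).
Simplifying, α = 1/10.


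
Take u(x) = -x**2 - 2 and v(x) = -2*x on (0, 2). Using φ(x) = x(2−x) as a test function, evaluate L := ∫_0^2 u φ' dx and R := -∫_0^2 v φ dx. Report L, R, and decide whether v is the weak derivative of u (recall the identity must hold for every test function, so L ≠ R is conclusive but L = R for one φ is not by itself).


LHS = 8/3, RHS = 8/3. Yes, v = u' weakly.

u(x) = -x**2 - 2, classical derivative u'(x) = -2*x.
φ(x) = x(2−x), so φ'(x) = 2 - 2*x.
Note φ(0) = φ(2) = 0, so the boundary term u·φ vanishes.
LHS = ∫_0^2 u(x) φ'(x) dx = ∫_0^2 (2*x^3 - 2*x^2 + 4*x - 4) dx. Term by term:
  ∫_0^2 2*x^3 dx = 8;  ∫_0^2 -2*x^2 dx = -16/3;  ∫_0^2 4*x dx = 8;
  ∫_0^2 -4 dx = -8.
Sum: 8 − 16/3 + 8 − 8 = 8/3.
So LHS = 8/3.
∫_0^2 v(x) φ(x) dx = ∫_0^2 (2*x^3 - 4*x^2) dx. Term by term:
  ∫_0^2 2*x^3 dx = 8;  ∫_0^2 -4*x^2 dx = -32/3.
Sum: 8 − 32/3 = -8/3.
So RHS = -∫_0^2 v(x) φ(x) dx = 8/3.
LHS = RHS, so the identity holds for this test φ.
Moreover u is smooth here and v(x) = u'(x) = -2*x pointwise, so the identity holds for every test function. Hence v is the weak derivative of u.


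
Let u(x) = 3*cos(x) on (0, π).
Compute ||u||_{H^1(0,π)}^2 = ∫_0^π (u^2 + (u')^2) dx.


||u||_{H^1(0,π)}^2 = 9*π

u'(x) = -3*sin(x).
Expand u² and (u')² and integrate term by term on (0, π), using: for integers n ≥ 1, ∫_0^π sin²(nx) dx = ∫_0^π cos²(nx) dx = π/2; for n ≠ n', ∫_0^π sin(nx)sin(n'x) dx = ∫_0^π cos(nx)cos(n'x) dx = 0; and by product-to-sum, ∫_0^π sin(nx)cos(n'x) dx = ½∫_0^π [sin((n+n')x) + sin((n−n')x)] dx, which is 0 when n+n' is even and 2n/(n²−n'²) when n+n' is odd (it need not vanish on (0, π)).
  u² squared terms: (3)²·∫cos(x)² dx = 9·π/2 = 9*π/2.
  So ∫_0^π u² dx = 9*π/2.
  (u')² squared terms: (-3)²·∫sin(x)² dx = 9·π/2 = 9*π/2.
  So ∫_0^π (u')² dx = 9*π/2.
||u||_{H^1}^2 = (9*π/2) + (9*π/2) = 9*π.


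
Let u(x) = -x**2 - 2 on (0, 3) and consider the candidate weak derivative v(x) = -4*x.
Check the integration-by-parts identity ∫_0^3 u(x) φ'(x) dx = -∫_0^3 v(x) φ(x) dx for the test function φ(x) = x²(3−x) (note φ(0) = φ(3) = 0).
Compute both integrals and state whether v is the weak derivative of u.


LHS = 243/10, RHS = 243/5. No, v is not the weak derivative of u.

u(x) = -x**2 - 2, classical derivative u'(x) = -2*x.
φ(x) = x²(3−x), so φ'(x) = 3*x*(2 - x).
Note φ(0) = φ(3) = 0, so the boundary term u·φ vanishes.
LHS = ∫_0^3 u(x) φ'(x) dx = ∫_0^3 (3*x^4 - 6*x^3 + 6*x^2 - 12*x) dx. Term by term:
  ∫_0^3 3*x^4 dx = 729/5;  ∫_0^3 -6*x^3 dx = -243/2;  ∫_0^3 6*x^2 dx = 54;
  ∫_0^3 -12*x dx = -54.
Sum: 729/5 − 243/2 + 54 − 54 = 243/10.
So LHS = 243/10.
∫_0^3 v(x) φ(x) dx = ∫_0^3 (4*x^4 - 12*x^3) dx. Term by term:
  ∫_0^3 4*x^4 dx = 972/5;  ∫_0^3 -12*x^3 dx = -243.
Sum: 972/5 − 243 = -243/5.
So RHS = -∫_0^3 v(x) φ(x) dx = 243/5.
LHS − RHS = -243/10 ≠ 0, so the identity fails.
(For a valid weak derivative the identity must hold for EVERY test function, in particular this one. The failure shows v is NOT the weak derivative of u.)
Correct weak derivative would be u'(x) = -2*x.


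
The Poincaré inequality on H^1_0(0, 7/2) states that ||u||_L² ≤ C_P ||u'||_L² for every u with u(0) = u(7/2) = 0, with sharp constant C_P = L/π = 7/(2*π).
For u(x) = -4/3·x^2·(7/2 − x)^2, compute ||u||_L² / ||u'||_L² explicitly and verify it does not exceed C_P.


||u||_L² / ||u'||_L² = 7*sqrt(3)/12 < C_P = 7/(2*π).

u(x) = -4/3·x^2·(7/2 − x)^2, so u'(x) = 2*x*(-8*x^2 + 42*x - 49)/3.
u(x) = -4/3·x^2·(7/2 − x)^2 vanishes at x = 0 and x = 7/2, so u ∈ H^1_0(0, 7/2). Differentiate via the product rule and integrate the resulting polynomials term by term.
  ∫_0^7/2 u² dx = ∫_0^7/2 (16*x^8/9 - 224*x^7/9 + 392*x^6/3 - 2744*x^5/9 + 2401*x^4/9) dx. Term by term:
    ∫_0^7/2 16*x^8/9 dx = 40353607/2592;  ∫_0^7/2 -224*x^7/9 dx = -40353607/576;  ∫_0^7/2 392*x^6/3 dx = 5764801/48;
    ∫_0^7/2 -2744*x^5/9 dx = -40353607/432;  ∫_0^7/2 2401*x^4/9 dx = 40353607/1440.
  Sum: 40353607/2592 − 40353607/576 + 5764801/48 − 40353607/432 + 40353607/1440 = 5764801/25920.
  ∫_0^7/2 (u')² dx = ∫_0^7/2 (256*x^6/9 - 896*x^5/3 + 10192*x^4/9 - 5488*x^3/3 + 9604*x^2/9) dx. Term by term:
    ∫_0^7/2 256*x^6/9 dx = 235298/9;  ∫_0^7/2 -896*x^5/3 dx = -823543/9;  ∫_0^7/2 10192*x^4/9 dx = 10706059/90;
    ∫_0^7/2 -5488*x^3/3 dx = -823543/12;  ∫_0^7/2 9604*x^2/9 dx = 823543/54.
  Sum: 235298/9 − 823543/9 + 10706059/90 − 823543/12 + 823543/54 = 117649/540.
∫_0^7/2 u² dx = 5764801/25920, so ||u||_L² = 2401*sqrt(5)/360.
∫_0^7/2 (u')² dx = 117649/540, so ||u'||_L² = 343*sqrt(15)/90.
Ratio ||u||_L² / ||u'||_L² = 7*sqrt(3)/12.
Sharp Poincaré constant on H^1_0(0, 7/2) is C_P = L/π = 7/(2*π), achieved by sin(2*π/7·x).
A polynomial bump cannot attain the sharp Poincaré constant (only the first sine eigenfunction does), so the ratio is strictly less than C_P, consistent with ||u||_L² ≤ C_P ||u'||_L².


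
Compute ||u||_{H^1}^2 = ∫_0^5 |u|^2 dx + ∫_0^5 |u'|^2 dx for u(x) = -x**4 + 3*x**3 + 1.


||u||_{H^1}^2 = 16601885/252

The H^1 norm (squared) on an interval (0, L) is
  ||u||_{H^1}^2 = ∫_0^L u(x)^2 dx + ∫_0^L u'(x)^2 dx.
Compute u'(x) = -4*x**3 + 9*x**2.
Then u(x)^2 = x**8 - 6*x**7 + 9*x**6 - 2*x**4 + 6*x**3 + 1 and u'(x)^2 = 16*x**6 - 72*x**5 + 81*x**4.
Integrate each monomial from 0 to 5 using ∫_0^5 c·x^n dx = c·5^(n+1)/(n+1):
  ∫_0^5 u(x)^2 dx = ∫_0^5 (x^8 - 6*x^7 + 9*x^6 - 2*x^4 + 6*x^3 + 1) dx. Term by term:
    ∫_0^5 x^8 dx = 1953125/9;  ∫_0^5 -6*x^7 dx = -1171875/4;  ∫_0^5 9*x^6 dx = 703125/7;
    ∫_0^5 -2*x^4 dx = -1250;  ∫_0^5 6*x^3 dx = 1875/2;  ∫_0^5 1 dx = 5.
  Sum: 1953125/9 − 1171875/4 + 703125/7 − 1250 + 1875/2 + 5 = 6094385/252.
  ∫_0^5 u'(x)^2 dx = ∫_0^5 (16*x^6 - 72*x^5 + 81*x^4) dx. Term by term:
    ∫_0^5 16*x^6 dx = 1250000/7;  ∫_0^5 -72*x^5 dx = -187500;  ∫_0^5 81*x^4 dx = 50625.
  Sum: 1250000/7 − 187500 + 50625 = 291875/7.
Adding: ||u||_{H^1}^2 = 6094385/252 + 291875/7 = 16601885/252.


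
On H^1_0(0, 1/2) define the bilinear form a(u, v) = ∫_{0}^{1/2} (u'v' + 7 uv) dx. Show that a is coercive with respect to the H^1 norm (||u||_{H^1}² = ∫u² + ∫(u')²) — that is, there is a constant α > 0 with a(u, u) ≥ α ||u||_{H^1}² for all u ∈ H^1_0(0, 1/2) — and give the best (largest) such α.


α = 1

Coercivity of a(·,·) on H^1_0(0, 1/2) means a(u, u) ≥ α ||u||_{H^1}² for every u ∈ H^1_0.
The interval has length L = 1/2, and Poincaré/coercivity depend only on L. Here a(u, u) = ∫(u')² + (7)·∫u².
Here c = 7 ≥ 1, so a(u,u) = ∫(u')² + c∫u² ≥ ∫(u')² + ∫u² = ||u||_{H^1}², i.e. α = 1 works. No larger α is possible: a(u,u) ≥ α||u||_{H^1}² means (1−α)∫(u')² ≥ (α−c)∫u², and for the modes u_n = sin(nπ(x−x₀)/L) (x₀ the left endpoint) one has ∫u_n²/∫(u_n')² = (L/(nπ))² → 0, so a(u_n,u_n)/||u_n||_{H^1}² → 1. Hence the optimal constant is α = 1.
Therefore α = 1.


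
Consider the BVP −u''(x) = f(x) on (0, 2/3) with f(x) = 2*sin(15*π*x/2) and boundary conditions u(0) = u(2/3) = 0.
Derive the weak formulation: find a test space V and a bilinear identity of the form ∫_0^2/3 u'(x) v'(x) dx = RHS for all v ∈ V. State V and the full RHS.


V = H^1_0(0, 2/3) (so v(0) = v(2/3) = 0); weak form: ∫_0^2/3 u'v' dx = ∫_0^2/3 (2*sin(15*π*x/2)) v dx for all v ∈ V.

Multiply both sides by a test function v and integrate from 0 to 2/3:
  ∫_0^2/3 −u''(x) v(x) dx = ∫_0^2/3 f(x) v(x) dx.
Integrate the LHS by parts once:
  ∫_0^2/3 −u'' v dx = −[u'(x) v(x)]_0^2/3 + ∫_0^2/3 u'(x) v'(x) dx.
Thus ∫_0^2/3 u'(x) v'(x) dx = ∫_0^2/3 f(x) v(x) dx + [u'(x) v(x)]_0^2/3.
Choose V so that boundary terms are either known or forced to vanish.
u is Dirichlet: u(0) = u(2/3) = 0. Let V = H^1_0(0, 2/3); then v(0) = v(2/3) = 0, and [u' v]_0^2/3 = 0.
Weak formulation: find u (satisfying any essential BC) such that ∫_0^2/3 u'(x) v'(x) dx = ∫_0^2/3 f v dx for all v ∈ V.
Substituting f(x) = 2*sin(15*π*x/2), the right-hand side is ∫_0^2/3 (2*sin(15*π*x/2)) v dx.


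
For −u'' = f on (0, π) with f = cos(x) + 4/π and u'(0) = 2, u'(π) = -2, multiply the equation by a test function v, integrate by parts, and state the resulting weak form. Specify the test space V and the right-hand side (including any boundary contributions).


V = H^1(0, π) (v unrestricted at boundary; u is determined up to an additive constant); weak form: ∫_0^π u'v' dx = ∫_0^π (cos(x) + 4/π) v dx − 2·v(π) − 2·v(0) for all v ∈ V.

Multiply both sides by a test function v and integrate from 0 to π:
  ∫_0^π −u''(x) v(x) dx = ∫_0^π f(x) v(x) dx.
Integrate the LHS by parts once:
  ∫_0^π −u'' v dx = −[u'(x) v(x)]_0^π + ∫_0^π u'(x) v'(x) dx.
Thus ∫_0^π u'(x) v'(x) dx = ∫_0^π f(x) v(x) dx + [u'(x) v(x)]_0^π.
Choose V so that boundary terms are either known or forced to vanish.
u has inhomogeneous Neumann u'(0) = 2, u'(π) = -2. [u' v]_0^π = (-2)·v(π) − (2)·v(0) = − 2·v(π) − 2·v(0). Take V = H^1(0, π); boundary term becomes part of RHS.
Weak formulation: find u (satisfying any essential BC) such that ∫_0^π u'(x) v'(x) dx = ∫_0^π f v dx − 2·v(π) − 2·v(0) for all v ∈ V (Neumann data are natural BCs: they enter the RHS as boundary terms).
Substituting f(x) = cos(x) + 4/π, the right-hand side is ∫_0^π (cos(x) + 4/π) v dx − 2·v(π) − 2·v(0).
Compatibility check (pure Neumann): taking v ≡ 1 ∈ V gives 0 = ∫_0^π f dx + (-2) − (2), i.e. ∫_0^π f dx must equal u'(0) − u'(π) = 4. Indeed ∫_0^π (cos(x) + 4/π) dx = 4, so the data are compatible. The solution is then unique only up to an additive constant (fix it e.g. by requiring ∫_0^π u dx = 0).


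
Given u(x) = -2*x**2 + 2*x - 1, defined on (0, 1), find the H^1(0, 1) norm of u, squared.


||u||_{H^1}^2 = 9/5

The H^1 norm (squared) on an interval (0, L) is
  ||u||_{H^1}^2 = ∫_0^L u(x)^2 dx + ∫_0^L u'(x)^2 dx.
Compute u'(x) = 2 - 4*x.
Then u(x)^2 = 4*x**4 - 8*x**3 + 8*x**2 - 4*x + 1 and u'(x)^2 = 16*x**2 - 16*x + 4.
Integrate each monomial from 0 to 1 using ∫_0^1 c·x^n dx = c·1^(n+1)/(n+1):
  ∫_0^1 u(x)^2 dx = ∫_0^1 (4*x^4 - 8*x^3 + 8*x^2 - 4*x + 1) dx. Term by term:
    ∫_0^1 4*x^4 dx = 4/5;  ∫_0^1 -8*x^3 dx = -2;  ∫_0^1 8*x^2 dx = 8/3;
    ∫_0^1 -4*x dx = -2;  ∫_0^1 1 dx = 1.
  Sum: 4/5 − 2 + 8/3 − 2 + 1 = 7/15.
  ∫_0^1 u'(x)^2 dx = ∫_0^1 (16*x^2 - 16*x + 4) dx. Term by term:
    ∫_0^1 16*x^2 dx = 16/3;  ∫_0^1 -16*x dx = -8;  ∫_0^1 4 dx = 4.
  Sum: 16/3 − 8 + 4 = 4/3.
Adding: ||u||_{H^1}^2 = 7/15 + 4/3 = 9/5.


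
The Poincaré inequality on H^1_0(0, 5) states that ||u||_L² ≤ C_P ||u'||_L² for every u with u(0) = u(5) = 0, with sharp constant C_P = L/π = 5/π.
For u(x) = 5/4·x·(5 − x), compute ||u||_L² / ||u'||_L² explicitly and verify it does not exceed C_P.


||u||_L² / ||u'||_L² = sqrt(10)/2 < C_P = 5/π.

u(x) = 5/4·x·(5 − x), so u'(x) = 25/4 - 5*x/2.
u(x) = 5/4·x·(5 − x) vanishes at x = 0 and x = 5, so u ∈ H^1_0(0, 5). Differentiate via the product rule and integrate the resulting polynomials term by term.
  ∫_0^5 u² dx = ∫_0^5 (25*x^4/16 - 125*x^3/8 + 625*x^2/16) dx. Term by term:
    ∫_0^5 25*x^4/16 dx = 15625/16;  ∫_0^5 -125*x^3/8 dx = -78125/32;  ∫_0^5 625*x^2/16 dx = 78125/48.
  Sum: 15625/16 − 78125/32 + 78125/48 = 15625/96.
  ∫_0^5 (u')² dx = ∫_0^5 (25*x^2/4 - 125*x/4 + 625/16) dx. Term by term:
    ∫_0^5 25*x^2/4 dx = 3125/12;  ∫_0^5 -125*x/4 dx = -3125/8;  ∫_0^5 625/16 dx = 3125/16.
  Sum: 3125/12 − 3125/8 + 3125/16 = 3125/48.
∫_0^5 u² dx = 15625/96, so ||u||_L² = 125*sqrt(6)/24.
∫_0^5 (u')² dx = 3125/48, so ||u'||_L² = 25*sqrt(15)/12.
Ratio ||u||_L² / ||u'||_L² = sqrt(10)/2.
Sharp Poincaré constant on H^1_0(0, 5) is C_P = L/π = 5/π, achieved by sin(π/5·x).
A polynomial bump cannot attain the sharp Poincaré constant (only the first sine eigenfunction does), so the ratio is strictly less than C_P, consistent with ||u||_L² ≤ C_P ||u'||_L².


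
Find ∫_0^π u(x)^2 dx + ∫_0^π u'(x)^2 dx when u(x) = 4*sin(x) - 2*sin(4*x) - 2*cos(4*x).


||u||_{H^1(0,π)}^2 = 544/15 + 84*π

u'(x) = 8*sin(4*x) + 4*cos(x) - 8*cos(4*x).
Expand u² and (u')² and integrate term by term on (0, π), using: for integers n ≥ 1, ∫_0^π sin²(nx) dx = ∫_0^π cos²(nx) dx = π/2; for n ≠ n', ∫_0^π sin(nx)sin(n'x) dx = ∫_0^π cos(nx)cos(n'x) dx = 0; and by product-to-sum, ∫_0^π sin(nx)cos(n'x) dx = ½∫_0^π [sin((n+n')x) + sin((n−n')x)] dx, which is 0 when n+n' is even and 2n/(n²−n'²) when n+n' is odd (it need not vanish on (0, π)).
  u² squared terms: (-2)²·∫cos(4x)² dx = 4·π/2 = 2*π;  (-2)²·∫sin(4x)² dx = 4·π/2 = 2*π;  (4)²·∫sin(x)² dx = 16·π/2 = 8*π.
  u² cross terms: 2·(-2)·(-2)·∫cos(4x)·sin(4x) dx = 8·(0) = 0;  2·(-2)·(4)·∫cos(4x)·sin(x) dx = -16·(-2/15) = 32/15;  2·(-2)·(4)·∫sin(4x)·sin(x) dx = -16·(0) = 0.
  So ∫_0^π u² dx = 2*π + 2*π + 8*π + 0 + 32/15 + 0 = 32/15 + 12*π.
  (u')² squared terms: (-8)²·∫cos(4x)² dx = 64·π/2 = 32*π;  (4)²·∫cos(x)² dx = 16·π/2 = 8*π;  (8)²·∫sin(4x)² dx = 64·π/2 = 32*π.
  (u')² cross terms: 2·(-8)·(4)·∫cos(4x)·cos(x) dx = -64·(0) = 0;  2·(-8)·(8)·∫cos(4x)·sin(4x) dx = -128·(0) = 0;  2·(4)·(8)·∫cos(x)·sin(4x) dx = 64·(8/15) = 512/15.
  So ∫_0^π (u')² dx = 32*π + 8*π + 32*π + 0 + 0 + 512/15 = 512/15 + 72*π.
||u||_{H^1}^2 = (32/15 + 12*π) + (512/15 + 72*π) = 544/15 + 84*π.


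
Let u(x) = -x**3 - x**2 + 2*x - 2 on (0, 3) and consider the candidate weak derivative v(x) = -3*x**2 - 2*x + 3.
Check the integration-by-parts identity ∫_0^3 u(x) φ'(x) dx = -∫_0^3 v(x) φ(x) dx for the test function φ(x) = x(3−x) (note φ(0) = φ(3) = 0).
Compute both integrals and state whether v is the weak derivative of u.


LHS = 819/20, RHS = 729/20. No, v is not the weak derivative of u.

u(x) = -x**3 - x**2 + 2*x - 2, classical derivative u'(x) = -3*x**2 - 2*x + 2.
φ(x) = x(3−x), so φ'(x) = 3 - 2*x.
Note φ(0) = φ(3) = 0, so the boundary term u·φ vanishes.
LHS = ∫_0^3 u(x) φ'(x) dx = ∫_0^3 (2*x^4 - x^3 - 7*x^2 + 10*x - 6) dx. Term by term:
  ∫_0^3 2*x^4 dx = 486/5;  ∫_0^3 -x^3 dx = -81/4;  ∫_0^3 -7*x^2 dx = -63;
  ∫_0^3 10*x dx = 45;  ∫_0^3 -6 dx = -18.
Sum: 486/5 − 81/4 − 63 + 45 − 18 = 819/20.
So LHS = 819/20.
∫_0^3 v(x) φ(x) dx = ∫_0^3 (3*x^4 - 7*x^3 - 9*x^2 + 9*x) dx. Term by term:
  ∫_0^3 3*x^4 dx = 729/5;  ∫_0^3 -7*x^3 dx = -567/4;  ∫_0^3 -9*x^2 dx = -81;
  ∫_0^3 9*x dx = 81/2.
Sum: 729/5 − 567/4 − 81 + 81/2 = -729/20.
So RHS = -∫_0^3 v(x) φ(x) dx = 729/20.
LHS − RHS = 9/2 ≠ 0, so the identity fails.
(For a valid weak derivative the identity must hold for EVERY test function, in particular this one. The failure shows v is NOT the weak derivative of u.)
Correct weak derivative would be u'(x) = -3*x**2 - 2*x + 2.


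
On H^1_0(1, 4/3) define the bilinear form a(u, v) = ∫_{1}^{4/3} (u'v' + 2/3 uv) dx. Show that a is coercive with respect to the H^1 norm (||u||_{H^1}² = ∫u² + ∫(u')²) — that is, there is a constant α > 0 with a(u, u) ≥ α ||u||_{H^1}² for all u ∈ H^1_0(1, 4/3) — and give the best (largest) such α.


α = (2 + 27*π^2)/(3*(1 + 9*π^2))

Coercivity of a(·,·) on H^1_0(1, 4/3) means a(u, u) ≥ α ||u||_{H^1}² for every u ∈ H^1_0.
The interval has length L = 1/3, and Poincaré/coercivity depend only on L. Here a(u, u) = ∫(u')² + (2/3)·∫u².
Here 0 < c = 2/3 < 1. The condition a(u,u) ≥ α||u||_{H^1}² reads (1−α)∫(u')² ≥ (α−c)∫u². Any admissible α is ≤ 1 (rapidly oscillating u have ∫u²/∫(u')² → 0), and α = 1 would force 0 ≥ (1−c)∫u², impossible since c < 1; so 1−α > 0. By the sharp Poincaré inequality on H^1_0 of an interval of length L, ∫(u')² ≥ (π/L)²∫u² with equality for the first sine mode sin(π(x−x₀)/L) (x₀ the left endpoint), so the inequality holds for all u iff (1−α)(π/L)² ≥ α − c, i.e. α ≤ ((π/L)² + c)/((π/L)² + 1) = (1 + c(L/π)²)/(1 + (L/π)²). With (π/L)² = 9*π^2 and c = 2/3, the largest admissible constant is α = ((π/L)² + c)/((π/L)² + 1).
Simplifying, α = (2 + 27*π^2)/(3*(1 + 9*π^2)).


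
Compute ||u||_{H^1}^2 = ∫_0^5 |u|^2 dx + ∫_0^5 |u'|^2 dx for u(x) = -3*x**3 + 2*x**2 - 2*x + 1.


||u||_{H^1}^2 = 1661225/14

The H^1 norm (squared) on an interval (0, L) is
  ||u||_{H^1}^2 = ∫_0^L u(x)^2 dx + ∫_0^L u'(x)^2 dx.
Compute u'(x) = -9*x**2 + 4*x - 2.
Then u(x)^2 = 9*x**6 - 12*x**5 + 16*x**4 - 14*x**3 + 8*x**2 - 4*x + 1 and u'(x)^2 = 81*x**4 - 72*x**3 + 52*x**2 - 16*x + 4.
Integrate each monomial from 0 to 5 using ∫_0^5 c·x^n dx = c·5^(n+1)/(n+1):
  ∫_0^5 u(x)^2 dx = ∫_0^5 (9*x^6 - 12*x^5 + 16*x^4 - 14*x^3 + 8*x^2 - 4*x + 1) dx. Term by term:
    ∫_0^5 9*x^6 dx = 703125/7;  ∫_0^5 -12*x^5 dx = -31250;  ∫_0^5 16*x^4 dx = 10000;
    ∫_0^5 -14*x^3 dx = -4375/2;  ∫_0^5 8*x^2 dx = 1000/3;  ∫_0^5 -4*x dx = -50;
    ∫_0^5 1 dx = 5.
  Sum: 703125/7 − 31250 + 10000 − 4375/2 + 1000/3 − 50 + 5 = 3246485/42.
  ∫_0^5 u'(x)^2 dx = ∫_0^5 (81*x^4 - 72*x^3 + 52*x^2 - 16*x + 4) dx. Term by term:
    ∫_0^5 81*x^4 dx = 50625;  ∫_0^5 -72*x^3 dx = -11250;  ∫_0^5 52*x^2 dx = 6500/3;
    ∫_0^5 -16*x dx = -200;  ∫_0^5 4 dx = 20.
  Sum: 50625 − 11250 + 6500/3 − 200 + 20 = 124085/3.
Adding: ||u||_{H^1}^2 = 3246485/42 + 124085/3 = 1661225/14.


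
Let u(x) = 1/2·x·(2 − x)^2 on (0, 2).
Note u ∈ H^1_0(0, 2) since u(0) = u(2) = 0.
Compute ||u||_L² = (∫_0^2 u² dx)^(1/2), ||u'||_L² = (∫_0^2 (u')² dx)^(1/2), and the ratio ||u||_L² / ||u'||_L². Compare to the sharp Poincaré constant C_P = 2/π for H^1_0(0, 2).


||u||_L² / ||u'||_L² = sqrt(14)/7 < C_P = 2/π.

u(x) = 1/2·x·(2 − x)^2, so u'(x) = (x/2 - 1)*(3*x - 2).
u(x) = 1/2·x·(2 − x)^2 vanishes at x = 0 and x = 2, so u ∈ H^1_0(0, 2). Differentiate via the product rule and integrate the resulting polynomials term by term.
  ∫_0^2 u² dx = ∫_0^2 (x^6/4 - 2*x^5 + 6*x^4 - 8*x^3 + 4*x^2) dx. Term by term:
    ∫_0^2 x^6/4 dx = 32/7;  ∫_0^2 -2*x^5 dx = -64/3;  ∫_0^2 6*x^4 dx = 192/5;
    ∫_0^2 -8*x^3 dx = -32;  ∫_0^2 4*x^2 dx = 32/3.
  Sum: 32/7 − 64/3 + 192/5 − 32 + 32/3 = 32/105.
  ∫_0^2 (u')² dx = ∫_0^2 (9*x^4/4 - 12*x^3 + 22*x^2 - 16*x + 4) dx. Term by term:
    ∫_0^2 9*x^4/4 dx = 72/5;  ∫_0^2 -12*x^3 dx = -48;  ∫_0^2 22*x^2 dx = 176/3;
    ∫_0^2 -16*x dx = -32;  ∫_0^2 4 dx = 8.
  Sum: 72/5 − 48 + 176/3 − 32 + 8 = 16/15.
∫_0^2 u² dx = 32/105, so ||u||_L² = 4*sqrt(210)/105.
∫_0^2 (u')² dx = 16/15, so ||u'||_L² = 4*sqrt(15)/15.
Ratio ||u||_L² / ||u'||_L² = sqrt(14)/7.
Sharp Poincaré constant on H^1_0(0, 2) is C_P = L/π = 2/π, achieved by sin(π/2·x).
A polynomial bump cannot attain the sharp Poincaré constant (only the first sine eigenfunction does), so the ratio is strictly less than C_P, consistent with ||u||_L² ≤ C_P ||u'||_L².


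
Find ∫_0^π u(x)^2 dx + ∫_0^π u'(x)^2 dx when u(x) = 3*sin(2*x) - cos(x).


||u||_{H^1(0,π)}^2 = -16 + 47*π/2

u'(x) = sin(x) + 6*cos(2*x).
Expand u² and (u')² and integrate term by term on (0, π), using: for integers n ≥ 1, ∫_0^π sin²(nx) dx = ∫_0^π cos²(nx) dx = π/2; for n ≠ n', ∫_0^π sin(nx)sin(n'x) dx = ∫_0^π cos(nx)cos(n'x) dx = 0; and by product-to-sum, ∫_0^π sin(nx)cos(n'x) dx = ½∫_0^π [sin((n+n')x) + sin((n−n')x)] dx, which is 0 when n+n' is even and 2n/(n²−n'²) when n+n' is odd (it need not vanish on (0, π)).
  u² squared terms: (-1)²·∫cos(x)² dx = 1·π/2 = π/2;  (3)²·∫sin(2x)² dx = 9·π/2 = 9*π/2.
  u² cross terms: 2·(-1)·(3)·∫cos(x)·sin(2x) dx = -6·(4/3) = -8.
  So ∫_0^π u² dx = π/2 + 9*π/2 − 8 = -8 + 5*π.
  (u')² squared terms: (6)²·∫cos(2x)² dx = 36·π/2 = 18*π;  (1)²·∫sin(x)² dx = 1·π/2 = π/2.
  (u')² cross terms: 2·(6)·(1)·∫cos(2x)·sin(x) dx = 12·(-2/3) = -8.
  So ∫_0^π (u')² dx = 18*π + π/2 − 8 = -8 + 37*π/2.
||u||_{H^1}^2 = (-8 + 5*π) + (-8 + 37*π/2) = -16 + 47*π/2.


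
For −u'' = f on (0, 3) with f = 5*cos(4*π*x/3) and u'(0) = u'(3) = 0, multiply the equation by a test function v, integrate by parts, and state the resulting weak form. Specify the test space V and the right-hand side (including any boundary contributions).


V = H^1(0, 3) (no boundary constraint on v; u is determined up to an additive constant); weak form: ∫_0^3 u'v' dx = ∫_0^3 (5*cos(4*π*x/3)) v dx for all v ∈ V.

Multiply both sides by a test function v and integrate from 0 to 3:
  ∫_0^3 −u''(x) v(x) dx = ∫_0^3 f(x) v(x) dx.
Integrate the LHS by parts once:
  ∫_0^3 −u'' v dx = −[u'(x) v(x)]_0^3 + ∫_0^3 u'(x) v'(x) dx.
Thus ∫_0^3 u'(x) v'(x) dx = ∫_0^3 f(x) v(x) dx + [u'(x) v(x)]_0^3.
Choose V so that boundary terms are either known or forced to vanish.
u has homogeneous Neumann: u'(0) = u'(3) = 0. So [u' v]_0^3 = 0·v(3) − 0·v(0) = 0 for any v; take V = H^1(0, 3).
Weak formulation: find u (satisfying any essential BC) such that ∫_0^3 u'(x) v'(x) dx = ∫_0^3 f v dx for all v ∈ V (homogeneous Neumann, so boundary terms vanish).
Substituting f(x) = 5*cos(4*π*x/3), the right-hand side is ∫_0^3 (5*cos(4*π*x/3)) v dx.
Compatibility check (pure Neumann): taking v ≡ 1 ∈ V gives 0 = ∫_0^3 f dx + (0) − (0), i.e. ∫_0^3 f dx must equal u'(0) − u'(3) = 0. Indeed ∫_0^3 (5*cos(4*π*x/3)) dx = 0, so the data are compatible. The solution is then unique only up to an additive constant (fix it e.g. by requiring ∫_0^3 u dx = 0).


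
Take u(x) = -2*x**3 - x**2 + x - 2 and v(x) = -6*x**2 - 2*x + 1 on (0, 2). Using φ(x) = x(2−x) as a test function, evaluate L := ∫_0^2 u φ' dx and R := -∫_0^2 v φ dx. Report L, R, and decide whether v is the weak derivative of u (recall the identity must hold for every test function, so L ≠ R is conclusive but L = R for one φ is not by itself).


LHS = 164/15, RHS = 164/15. Yes, v = u' weakly.

u(x) = -2*x**3 - x**2 + x - 2, classical derivative u'(x) = -6*x**2 - 2*x + 1.
φ(x) = x(2−x), so φ'(x) = 2 - 2*x.
Note φ(0) = φ(2) = 0, so the boundary term u·φ vanishes.
LHS = ∫_0^2 u(x) φ'(x) dx = ∫_0^2 (4*x^4 - 2*x^3 - 4*x^2 + 6*x - 4) dx. Term by term:
  ∫_0^2 4*x^4 dx = 128/5;  ∫_0^2 -2*x^3 dx = -8;  ∫_0^2 -4*x^2 dx = -32/3;
  ∫_0^2 6*x dx = 12;  ∫_0^2 -4 dx = -8.
Sum: 128/5 − 8 − 32/3 + 12 − 8 = 164/15.
So LHS = 164/15.
∫_0^2 v(x) φ(x) dx = ∫_0^2 (6*x^4 - 10*x^3 - 5*x^2 + 2*x) dx. Term by term:
  ∫_0^2 6*x^4 dx = 192/5;  ∫_0^2 -10*x^3 dx = -40;  ∫_0^2 -5*x^2 dx = -40/3;
  ∫_0^2 2*x dx = 4.
Sum: 192/5 − 40 − 40/3 + 4 = -164/15.
So RHS = -∫_0^2 v(x) φ(x) dx = 164/15.
LHS = RHS, so the identity holds for this test φ.
Moreover u is smooth here and v(x) = u'(x) = -6*x**2 - 2*x + 1 pointwise, so the identity holds for every test function. Hence v is the weak derivative of u.


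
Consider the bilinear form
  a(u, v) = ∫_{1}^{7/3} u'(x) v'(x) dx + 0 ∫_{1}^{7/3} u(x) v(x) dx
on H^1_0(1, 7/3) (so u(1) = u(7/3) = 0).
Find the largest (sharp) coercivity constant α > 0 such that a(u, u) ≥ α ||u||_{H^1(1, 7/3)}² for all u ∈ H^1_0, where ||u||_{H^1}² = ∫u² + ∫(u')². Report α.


α = 9*π^2/(16 + 9*π^2)

Coercivity of a(·,·) on H^1_0(1, 7/3) means a(u, u) ≥ α ||u||_{H^1}² for every u ∈ H^1_0.
The interval has length L = 4/3, and Poincaré/coercivity depend only on L. Here a(u, u) = ∫(u')² + (0)·∫u².
Here c = 0, so a(u,u) = ∫(u')² alone. The condition a(u,u) ≥ α||u||_{H^1}² reads (1−α)∫(u')² ≥ (α−c)∫u². Any admissible α is ≤ 1 (rapidly oscillating u have ∫u²/∫(u')² → 0), and α = 1 would force 0 ≥ (1−c)∫u², impossible since c < 1; so 1−α > 0. By the sharp Poincaré inequality on H^1_0 of an interval of length L, ∫(u')² ≥ (π/L)²∫u² with equality for the first sine mode sin(π(x−x₀)/L) (x₀ the left endpoint), so the inequality holds for all u iff (1−α)(π/L)² ≥ α − c, i.e. α ≤ ((π/L)² + c)/((π/L)² + 1) = (1 + c(L/π)²)/(1 + (L/π)²). (Direct route, valid since c ≤ 0: Poincaré gives c∫u² ≥ c(L/π)²∫(u')², so a(u,u) ≥ (1 + c(L/π)²)∫(u')², while ||u||_{H^1}² ≤ (1 + (L/π)²)∫(u')²; dividing yields the same α.) With (π/L)² = 9*π^2/16 and c = 0, the largest admissible constant is α = ((π/L)² + c)/((π/L)² + 1).
Simplifying, α = 9*π^2/(16 + 9*π^2).
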